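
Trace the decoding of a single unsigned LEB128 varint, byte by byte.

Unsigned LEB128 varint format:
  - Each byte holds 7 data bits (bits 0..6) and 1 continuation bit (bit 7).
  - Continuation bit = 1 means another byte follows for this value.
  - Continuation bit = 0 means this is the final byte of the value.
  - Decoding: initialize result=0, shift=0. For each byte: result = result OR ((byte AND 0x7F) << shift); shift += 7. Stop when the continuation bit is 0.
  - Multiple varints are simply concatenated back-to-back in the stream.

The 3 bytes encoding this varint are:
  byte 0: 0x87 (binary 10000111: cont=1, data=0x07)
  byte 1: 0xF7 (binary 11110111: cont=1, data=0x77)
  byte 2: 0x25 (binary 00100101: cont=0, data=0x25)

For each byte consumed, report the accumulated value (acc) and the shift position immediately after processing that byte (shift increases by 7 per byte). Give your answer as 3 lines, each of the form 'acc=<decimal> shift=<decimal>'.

byte 0=0x87: payload=0x07=7, contrib = 7<<0 = 7; acc -> 7, shift -> 7
byte 1=0xF7: payload=0x77=119, contrib = 119<<7 = 15232; acc -> 15239, shift -> 14
byte 2=0x25: payload=0x25=37, contrib = 37<<14 = 606208; acc -> 621447, shift -> 21

Answer: acc=7 shift=7
acc=15239 shift=14
acc=621447 shift=21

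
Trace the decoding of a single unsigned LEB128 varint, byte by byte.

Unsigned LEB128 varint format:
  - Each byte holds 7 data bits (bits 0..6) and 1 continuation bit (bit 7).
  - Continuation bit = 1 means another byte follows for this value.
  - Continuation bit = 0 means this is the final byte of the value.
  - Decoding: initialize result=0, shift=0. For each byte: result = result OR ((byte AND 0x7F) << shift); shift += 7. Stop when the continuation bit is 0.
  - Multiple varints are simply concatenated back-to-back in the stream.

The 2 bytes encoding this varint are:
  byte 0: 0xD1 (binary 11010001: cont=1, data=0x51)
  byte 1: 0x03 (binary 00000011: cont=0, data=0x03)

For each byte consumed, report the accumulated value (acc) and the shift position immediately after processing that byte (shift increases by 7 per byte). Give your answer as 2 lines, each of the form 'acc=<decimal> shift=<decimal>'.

Answer: acc=81 shift=7
acc=465 shift=14

Derivation:
byte 0=0xD1: payload=0x51=81, contrib = 81<<0 = 81; acc -> 81, shift -> 7
byte 1=0x03: payload=0x03=3, contrib = 3<<7 = 384; acc -> 465, shift -> 14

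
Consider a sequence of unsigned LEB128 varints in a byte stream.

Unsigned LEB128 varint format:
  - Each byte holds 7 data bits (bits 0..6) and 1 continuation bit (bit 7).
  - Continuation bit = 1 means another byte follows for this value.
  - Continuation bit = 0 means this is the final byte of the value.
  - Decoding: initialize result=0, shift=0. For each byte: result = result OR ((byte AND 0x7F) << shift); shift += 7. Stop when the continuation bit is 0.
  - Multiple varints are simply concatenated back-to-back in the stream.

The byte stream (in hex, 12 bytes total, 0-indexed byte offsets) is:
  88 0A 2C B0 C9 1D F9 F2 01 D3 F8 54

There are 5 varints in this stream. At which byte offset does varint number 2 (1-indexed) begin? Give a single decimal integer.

  byte[0]=0x88 cont=1 payload=0x08=8: acc |= 8<<0 -> acc=8 shift=7
  byte[1]=0x0A cont=0 payload=0x0A=10: acc |= 10<<7 -> acc=1288 shift=14 [end]
Varint 1: bytes[0:2] = 88 0A -> value 1288 (2 byte(s))
  byte[2]=0x2C cont=0 payload=0x2C=44: acc |= 44<<0 -> acc=44 shift=7 [end]
Varint 2: bytes[2:3] = 2C -> value 44 (1 byte(s))
  byte[3]=0xB0 cont=1 payload=0x30=48: acc |= 48<<0 -> acc=48 shift=7
  byte[4]=0xC9 cont=1 payload=0x49=73: acc |= 73<<7 -> acc=9392 shift=14
  byte[5]=0x1D cont=0 payload=0x1D=29: acc |= 29<<14 -> acc=484528 shift=21 [end]
Varint 3: bytes[3:6] = B0 C9 1D -> value 484528 (3 byte(s))
  byte[6]=0xF9 cont=1 payload=0x79=121: acc |= 121<<0 -> acc=121 shift=7
  byte[7]=0xF2 cont=1 payload=0x72=114: acc |= 114<<7 -> acc=14713 shift=14
  byte[8]=0x01 cont=0 payload=0x01=1: acc |= 1<<14 -> acc=31097 shift=21 [end]
Varint 4: bytes[6:9] = F9 F2 01 -> value 31097 (3 byte(s))
  byte[9]=0xD3 cont=1 payload=0x53=83: acc |= 83<<0 -> acc=83 shift=7
  byte[10]=0xF8 cont=1 payload=0x78=120: acc |= 120<<7 -> acc=15443 shift=14
  byte[11]=0x54 cont=0 payload=0x54=84: acc |= 84<<14 -> acc=1391699 shift=21 [end]
Varint 5: bytes[9:12] = D3 F8 54 -> value 1391699 (3 byte(s))

Answer: 2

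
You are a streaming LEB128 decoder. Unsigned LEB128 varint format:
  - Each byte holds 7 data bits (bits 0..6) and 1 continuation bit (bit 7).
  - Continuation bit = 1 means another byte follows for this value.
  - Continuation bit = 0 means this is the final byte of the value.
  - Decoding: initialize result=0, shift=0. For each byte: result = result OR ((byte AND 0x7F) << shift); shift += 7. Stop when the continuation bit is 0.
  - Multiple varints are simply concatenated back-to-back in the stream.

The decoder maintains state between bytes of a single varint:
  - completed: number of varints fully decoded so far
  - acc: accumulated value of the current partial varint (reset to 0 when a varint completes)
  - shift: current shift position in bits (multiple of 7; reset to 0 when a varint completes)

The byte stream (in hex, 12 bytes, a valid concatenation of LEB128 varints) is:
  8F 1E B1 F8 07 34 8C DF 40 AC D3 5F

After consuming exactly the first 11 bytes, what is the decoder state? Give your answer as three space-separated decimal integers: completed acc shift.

byte[0]=0x8F cont=1 payload=0x0F: acc |= 15<<0 -> completed=0 acc=15 shift=7
byte[1]=0x1E cont=0 payload=0x1E: varint #1 complete (value=3855); reset -> completed=1 acc=0 shift=0
byte[2]=0xB1 cont=1 payload=0x31: acc |= 49<<0 -> completed=1 acc=49 shift=7
byte[3]=0xF8 cont=1 payload=0x78: acc |= 120<<7 -> completed=1 acc=15409 shift=14
byte[4]=0x07 cont=0 payload=0x07: varint #2 complete (value=130097); reset -> completed=2 acc=0 shift=0
byte[5]=0x34 cont=0 payload=0x34: varint #3 complete (value=52); reset -> completed=3 acc=0 shift=0
byte[6]=0x8C cont=1 payload=0x0C: acc |= 12<<0 -> completed=3 acc=12 shift=7
byte[7]=0xDF cont=1 payload=0x5F: acc |= 95<<7 -> completed=3 acc=12172 shift=14
byte[8]=0x40 cont=0 payload=0x40: varint #4 complete (value=1060748); reset -> completed=4 acc=0 shift=0
byte[9]=0xAC cont=1 payload=0x2C: acc |= 44<<0 -> completed=4 acc=44 shift=7
byte[10]=0xD3 cont=1 payload=0x53: acc |= 83<<7 -> completed=4 acc=10668 shift=14

Answer: 4 10668 14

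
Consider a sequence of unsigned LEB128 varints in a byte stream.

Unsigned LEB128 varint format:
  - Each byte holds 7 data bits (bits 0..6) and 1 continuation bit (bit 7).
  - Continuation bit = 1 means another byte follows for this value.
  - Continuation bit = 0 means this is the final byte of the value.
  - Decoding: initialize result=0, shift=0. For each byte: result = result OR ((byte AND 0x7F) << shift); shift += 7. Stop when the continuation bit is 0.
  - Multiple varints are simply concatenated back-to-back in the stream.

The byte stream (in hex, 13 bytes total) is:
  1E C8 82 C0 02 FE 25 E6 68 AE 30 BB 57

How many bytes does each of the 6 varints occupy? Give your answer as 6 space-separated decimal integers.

Answer: 1 4 2 2 2 2

Derivation:
  byte[0]=0x1E cont=0 payload=0x1E=30: acc |= 30<<0 -> acc=30 shift=7 [end]
Varint 1: bytes[0:1] = 1E -> value 30 (1 byte(s))
  byte[1]=0xC8 cont=1 payload=0x48=72: acc |= 72<<0 -> acc=72 shift=7
  byte[2]=0x82 cont=1 payload=0x02=2: acc |= 2<<7 -> acc=328 shift=14
  byte[3]=0xC0 cont=1 payload=0x40=64: acc |= 64<<14 -> acc=1048904 shift=21
  byte[4]=0x02 cont=0 payload=0x02=2: acc |= 2<<21 -> acc=5243208 shift=28 [end]
Varint 2: bytes[1:5] = C8 82 C0 02 -> value 5243208 (4 byte(s))
  byte[5]=0xFE cont=1 payload=0x7E=126: acc |= 126<<0 -> acc=126 shift=7
  byte[6]=0x25 cont=0 payload=0x25=37: acc |= 37<<7 -> acc=4862 shift=14 [end]
Varint 3: bytes[5:7] = FE 25 -> value 4862 (2 byte(s))
  byte[7]=0xE6 cont=1 payload=0x66=102: acc |= 102<<0 -> acc=102 shift=7
  byte[8]=0x68 cont=0 payload=0x68=104: acc |= 104<<7 -> acc=13414 shift=14 [end]
Varint 4: bytes[7:9] = E6 68 -> value 13414 (2 byte(s))
  byte[9]=0xAE cont=1 payload=0x2E=46: acc |= 46<<0 -> acc=46 shift=7
  byte[10]=0x30 cont=0 payload=0x30=48: acc |= 48<<7 -> acc=6190 shift=14 [end]
Varint 5: bytes[9:11] = AE 30 -> value 6190 (2 byte(s))
  byte[11]=0xBB cont=1 payload=0x3B=59: acc |= 59<<0 -> acc=59 shift=7
  byte[12]=0x57 cont=0 payload=0x57=87: acc |= 87<<7 -> acc=11195 shift=14 [end]
Varint 6: bytes[11:13] = BB 57 -> value 11195 (2 byte(s))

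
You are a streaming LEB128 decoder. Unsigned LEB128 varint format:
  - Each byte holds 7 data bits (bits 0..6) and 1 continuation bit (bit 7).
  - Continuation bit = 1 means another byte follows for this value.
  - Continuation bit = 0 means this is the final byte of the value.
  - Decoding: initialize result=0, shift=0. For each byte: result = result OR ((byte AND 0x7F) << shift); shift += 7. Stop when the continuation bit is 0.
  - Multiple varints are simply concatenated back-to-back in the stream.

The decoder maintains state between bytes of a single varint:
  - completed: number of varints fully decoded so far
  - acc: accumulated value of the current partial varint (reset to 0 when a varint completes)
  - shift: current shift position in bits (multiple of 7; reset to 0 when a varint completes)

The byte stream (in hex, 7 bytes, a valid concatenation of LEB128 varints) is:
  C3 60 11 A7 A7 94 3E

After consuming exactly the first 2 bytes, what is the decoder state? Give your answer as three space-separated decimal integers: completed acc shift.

Answer: 1 0 0

Derivation:
byte[0]=0xC3 cont=1 payload=0x43: acc |= 67<<0 -> completed=0 acc=67 shift=7
byte[1]=0x60 cont=0 payload=0x60: varint #1 complete (value=12355); reset -> completed=1 acc=0 shift=0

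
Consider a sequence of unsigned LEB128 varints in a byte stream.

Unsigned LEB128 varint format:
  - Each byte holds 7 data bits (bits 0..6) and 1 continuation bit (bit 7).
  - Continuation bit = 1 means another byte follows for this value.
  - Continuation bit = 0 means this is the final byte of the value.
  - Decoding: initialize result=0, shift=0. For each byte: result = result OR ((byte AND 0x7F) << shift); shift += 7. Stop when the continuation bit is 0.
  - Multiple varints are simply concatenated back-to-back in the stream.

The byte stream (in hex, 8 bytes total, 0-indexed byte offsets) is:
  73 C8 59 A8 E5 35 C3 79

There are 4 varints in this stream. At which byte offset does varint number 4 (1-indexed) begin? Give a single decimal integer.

  byte[0]=0x73 cont=0 payload=0x73=115: acc |= 115<<0 -> acc=115 shift=7 [end]
Varint 1: bytes[0:1] = 73 -> value 115 (1 byte(s))
  byte[1]=0xC8 cont=1 payload=0x48=72: acc |= 72<<0 -> acc=72 shift=7
  byte[2]=0x59 cont=0 payload=0x59=89: acc |= 89<<7 -> acc=11464 shift=14 [end]
Varint 2: bytes[1:3] = C8 59 -> value 11464 (2 byte(s))
  byte[3]=0xA8 cont=1 payload=0x28=40: acc |= 40<<0 -> acc=40 shift=7
  byte[4]=0xE5 cont=1 payload=0x65=101: acc |= 101<<7 -> acc=12968 shift=14
  byte[5]=0x35 cont=0 payload=0x35=53: acc |= 53<<14 -> acc=881320 shift=21 [end]
Varint 3: bytes[3:6] = A8 E5 35 -> value 881320 (3 byte(s))
  byte[6]=0xC3 cont=1 payload=0x43=67: acc |= 67<<0 -> acc=67 shift=7
  byte[7]=0x79 cont=0 payload=0x79=121: acc |= 121<<7 -> acc=15555 shift=14 [end]
Varint 4: bytes[6:8] = C3 79 -> value 15555 (2 byte(s))

Answer: 6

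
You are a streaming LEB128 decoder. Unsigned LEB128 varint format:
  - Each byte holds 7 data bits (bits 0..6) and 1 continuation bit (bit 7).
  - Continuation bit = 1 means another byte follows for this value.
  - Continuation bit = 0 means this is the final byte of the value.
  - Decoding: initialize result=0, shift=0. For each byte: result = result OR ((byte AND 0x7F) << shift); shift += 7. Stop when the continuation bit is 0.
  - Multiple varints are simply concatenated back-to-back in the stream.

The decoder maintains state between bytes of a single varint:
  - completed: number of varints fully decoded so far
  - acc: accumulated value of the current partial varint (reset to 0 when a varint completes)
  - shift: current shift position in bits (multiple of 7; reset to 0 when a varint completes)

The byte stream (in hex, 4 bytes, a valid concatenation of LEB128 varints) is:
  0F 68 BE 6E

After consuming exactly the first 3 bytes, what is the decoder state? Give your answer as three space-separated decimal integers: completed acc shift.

byte[0]=0x0F cont=0 payload=0x0F: varint #1 complete (value=15); reset -> completed=1 acc=0 shift=0
byte[1]=0x68 cont=0 payload=0x68: varint #2 complete (value=104); reset -> completed=2 acc=0 shift=0
byte[2]=0xBE cont=1 payload=0x3E: acc |= 62<<0 -> completed=2 acc=62 shift=7

Answer: 2 62 7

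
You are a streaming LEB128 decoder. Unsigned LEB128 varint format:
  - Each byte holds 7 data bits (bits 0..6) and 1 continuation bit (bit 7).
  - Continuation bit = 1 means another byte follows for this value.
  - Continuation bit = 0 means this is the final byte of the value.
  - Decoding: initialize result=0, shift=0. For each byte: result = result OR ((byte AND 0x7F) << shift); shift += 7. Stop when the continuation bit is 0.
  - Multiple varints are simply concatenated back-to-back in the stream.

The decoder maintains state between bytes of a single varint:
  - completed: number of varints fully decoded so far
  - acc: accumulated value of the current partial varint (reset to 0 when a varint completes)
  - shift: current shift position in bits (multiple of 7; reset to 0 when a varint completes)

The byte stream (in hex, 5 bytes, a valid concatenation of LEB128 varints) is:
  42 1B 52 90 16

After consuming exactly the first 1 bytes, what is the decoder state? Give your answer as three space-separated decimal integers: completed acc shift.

byte[0]=0x42 cont=0 payload=0x42: varint #1 complete (value=66); reset -> completed=1 acc=0 shift=0

Answer: 1 0 0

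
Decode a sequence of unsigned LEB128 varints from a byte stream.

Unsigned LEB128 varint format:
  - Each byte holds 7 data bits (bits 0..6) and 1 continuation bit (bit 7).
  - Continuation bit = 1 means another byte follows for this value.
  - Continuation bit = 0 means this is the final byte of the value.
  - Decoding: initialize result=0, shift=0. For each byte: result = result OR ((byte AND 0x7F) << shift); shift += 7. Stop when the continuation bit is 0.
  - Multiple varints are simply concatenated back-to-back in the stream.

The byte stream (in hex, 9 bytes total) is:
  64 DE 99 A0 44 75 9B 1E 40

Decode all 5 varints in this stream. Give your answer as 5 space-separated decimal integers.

Answer: 100 143133918 117 3867 64

Derivation:
  byte[0]=0x64 cont=0 payload=0x64=100: acc |= 100<<0 -> acc=100 shift=7 [end]
Varint 1: bytes[0:1] = 64 -> value 100 (1 byte(s))
  byte[1]=0xDE cont=1 payload=0x5E=94: acc |= 94<<0 -> acc=94 shift=7
  byte[2]=0x99 cont=1 payload=0x19=25: acc |= 25<<7 -> acc=3294 shift=14
  byte[3]=0xA0 cont=1 payload=0x20=32: acc |= 32<<14 -> acc=527582 shift=21
  byte[4]=0x44 cont=0 payload=0x44=68: acc |= 68<<21 -> acc=143133918 shift=28 [end]
Varint 2: bytes[1:5] = DE 99 A0 44 -> value 143133918 (4 byte(s))
  byte[5]=0x75 cont=0 payload=0x75=117: acc |= 117<<0 -> acc=117 shift=7 [end]
Varint 3: bytes[5:6] = 75 -> value 117 (1 byte(s))
  byte[6]=0x9B cont=1 payload=0x1B=27: acc |= 27<<0 -> acc=27 shift=7
  byte[7]=0x1E cont=0 payload=0x1E=30: acc |= 30<<7 -> acc=3867 shift=14 [end]
Varint 4: bytes[6:8] = 9B 1E -> value 3867 (2 byte(s))
  byte[8]=0x40 cont=0 payload=0x40=64: acc |= 64<<0 -> acc=64 shift=7 [end]
Varint 5: bytes[8:9] = 40 -> value 64 (1 byte(s))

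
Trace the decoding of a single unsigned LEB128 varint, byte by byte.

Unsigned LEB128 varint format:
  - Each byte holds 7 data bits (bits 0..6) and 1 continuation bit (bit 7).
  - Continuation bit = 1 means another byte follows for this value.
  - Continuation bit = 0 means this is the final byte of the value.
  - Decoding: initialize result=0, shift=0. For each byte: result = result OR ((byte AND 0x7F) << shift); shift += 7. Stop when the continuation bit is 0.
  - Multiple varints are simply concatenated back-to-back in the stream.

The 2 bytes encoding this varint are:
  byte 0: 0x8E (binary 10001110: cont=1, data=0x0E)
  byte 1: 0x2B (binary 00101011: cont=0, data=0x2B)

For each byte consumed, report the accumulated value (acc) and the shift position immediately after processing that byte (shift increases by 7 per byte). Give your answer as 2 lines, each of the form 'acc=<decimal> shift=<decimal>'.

byte 0=0x8E: payload=0x0E=14, contrib = 14<<0 = 14; acc -> 14, shift -> 7
byte 1=0x2B: payload=0x2B=43, contrib = 43<<7 = 5504; acc -> 5518, shift -> 14

Answer: acc=14 shift=7
acc=5518 shift=14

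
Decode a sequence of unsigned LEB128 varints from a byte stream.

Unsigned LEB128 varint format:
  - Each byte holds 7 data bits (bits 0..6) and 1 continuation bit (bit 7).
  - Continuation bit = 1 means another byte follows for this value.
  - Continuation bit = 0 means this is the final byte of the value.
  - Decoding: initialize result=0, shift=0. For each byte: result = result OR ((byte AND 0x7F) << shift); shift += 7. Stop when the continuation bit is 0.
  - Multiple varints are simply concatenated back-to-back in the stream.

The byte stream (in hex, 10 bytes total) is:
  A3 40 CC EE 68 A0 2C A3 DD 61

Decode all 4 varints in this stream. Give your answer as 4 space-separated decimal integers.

Answer: 8227 1718092 5664 1601187

Derivation:
  byte[0]=0xA3 cont=1 payload=0x23=35: acc |= 35<<0 -> acc=35 shift=7
  byte[1]=0x40 cont=0 payload=0x40=64: acc |= 64<<7 -> acc=8227 shift=14 [end]
Varint 1: bytes[0:2] = A3 40 -> value 8227 (2 byte(s))
  byte[2]=0xCC cont=1 payload=0x4C=76: acc |= 76<<0 -> acc=76 shift=7
  byte[3]=0xEE cont=1 payload=0x6E=110: acc |= 110<<7 -> acc=14156 shift=14
  byte[4]=0x68 cont=0 payload=0x68=104: acc |= 104<<14 -> acc=1718092 shift=21 [end]
Varint 2: bytes[2:5] = CC EE 68 -> value 1718092 (3 byte(s))
  byte[5]=0xA0 cont=1 payload=0x20=32: acc |= 32<<0 -> acc=32 shift=7
  byte[6]=0x2C cont=0 payload=0x2C=44: acc |= 44<<7 -> acc=5664 shift=14 [end]
Varint 3: bytes[5:7] = A0 2C -> value 5664 (2 byte(s))
  byte[7]=0xA3 cont=1 payload=0x23=35: acc |= 35<<0 -> acc=35 shift=7
  byte[8]=0xDD cont=1 payload=0x5D=93: acc |= 93<<7 -> acc=11939 shift=14
  byte[9]=0x61 cont=0 payload=0x61=97: acc |= 97<<14 -> acc=1601187 shift=21 [end]
Varint 4: bytes[7:10] = A3 DD 61 -> value 1601187 (3 byte(s))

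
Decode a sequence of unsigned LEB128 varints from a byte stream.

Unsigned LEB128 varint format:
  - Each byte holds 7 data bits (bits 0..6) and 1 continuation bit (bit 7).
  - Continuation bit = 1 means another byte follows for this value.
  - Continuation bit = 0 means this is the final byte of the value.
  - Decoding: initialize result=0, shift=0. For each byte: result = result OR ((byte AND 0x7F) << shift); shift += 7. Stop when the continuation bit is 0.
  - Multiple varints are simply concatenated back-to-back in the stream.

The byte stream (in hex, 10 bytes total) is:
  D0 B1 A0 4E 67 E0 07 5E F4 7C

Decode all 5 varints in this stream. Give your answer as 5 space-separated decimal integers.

Answer: 164108496 103 992 94 15988

Derivation:
  byte[0]=0xD0 cont=1 payload=0x50=80: acc |= 80<<0 -> acc=80 shift=7
  byte[1]=0xB1 cont=1 payload=0x31=49: acc |= 49<<7 -> acc=6352 shift=14
  byte[2]=0xA0 cont=1 payload=0x20=32: acc |= 32<<14 -> acc=530640 shift=21
  byte[3]=0x4E cont=0 payload=0x4E=78: acc |= 78<<21 -> acc=164108496 shift=28 [end]
Varint 1: bytes[0:4] = D0 B1 A0 4E -> value 164108496 (4 byte(s))
  byte[4]=0x67 cont=0 payload=0x67=103: acc |= 103<<0 -> acc=103 shift=7 [end]
Varint 2: bytes[4:5] = 67 -> value 103 (1 byte(s))
  byte[5]=0xE0 cont=1 payload=0x60=96: acc |= 96<<0 -> acc=96 shift=7
  byte[6]=0x07 cont=0 payload=0x07=7: acc |= 7<<7 -> acc=992 shift=14 [end]
Varint 3: bytes[5:7] = E0 07 -> value 992 (2 byte(s))
  byte[7]=0x5E cont=0 payload=0x5E=94: acc |= 94<<0 -> acc=94 shift=7 [end]
Varint 4: bytes[7:8] = 5E -> value 94 (1 byte(s))
  byte[8]=0xF4 cont=1 payload=0x74=116: acc |= 116<<0 -> acc=116 shift=7
  byte[9]=0x7C cont=0 payload=0x7C=124: acc |= 124<<7 -> acc=15988 shift=14 [end]
Varint 5: bytes[8:10] = F4 7C -> value 15988 (2 byte(s))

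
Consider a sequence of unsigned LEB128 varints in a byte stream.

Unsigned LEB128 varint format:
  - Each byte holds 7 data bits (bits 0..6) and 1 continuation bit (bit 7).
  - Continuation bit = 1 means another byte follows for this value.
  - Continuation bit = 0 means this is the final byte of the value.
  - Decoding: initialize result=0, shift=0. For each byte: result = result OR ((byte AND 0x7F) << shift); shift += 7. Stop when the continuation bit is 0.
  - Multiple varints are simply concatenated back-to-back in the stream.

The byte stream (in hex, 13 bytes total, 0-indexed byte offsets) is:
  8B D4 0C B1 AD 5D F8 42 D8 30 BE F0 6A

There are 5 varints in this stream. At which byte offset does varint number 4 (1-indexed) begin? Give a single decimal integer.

  byte[0]=0x8B cont=1 payload=0x0B=11: acc |= 11<<0 -> acc=11 shift=7
  byte[1]=0xD4 cont=1 payload=0x54=84: acc |= 84<<7 -> acc=10763 shift=14
  byte[2]=0x0C cont=0 payload=0x0C=12: acc |= 12<<14 -> acc=207371 shift=21 [end]
Varint 1: bytes[0:3] = 8B D4 0C -> value 207371 (3 byte(s))
  byte[3]=0xB1 cont=1 payload=0x31=49: acc |= 49<<0 -> acc=49 shift=7
  byte[4]=0xAD cont=1 payload=0x2D=45: acc |= 45<<7 -> acc=5809 shift=14
  byte[5]=0x5D cont=0 payload=0x5D=93: acc |= 93<<14 -> acc=1529521 shift=21 [end]
Varint 2: bytes[3:6] = B1 AD 5D -> value 1529521 (3 byte(s))
  byte[6]=0xF8 cont=1 payload=0x78=120: acc |= 120<<0 -> acc=120 shift=7
  byte[7]=0x42 cont=0 payload=0x42=66: acc |= 66<<7 -> acc=8568 shift=14 [end]
Varint 3: bytes[6:8] = F8 42 -> value 8568 (2 byte(s))
  byte[8]=0xD8 cont=1 payload=0x58=88: acc |= 88<<0 -> acc=88 shift=7
  byte[9]=0x30 cont=0 payload=0x30=48: acc |= 48<<7 -> acc=6232 shift=14 [end]
Varint 4: bytes[8:10] = D8 30 -> value 6232 (2 byte(s))
  byte[10]=0xBE cont=1 payload=0x3E=62: acc |= 62<<0 -> acc=62 shift=7
  byte[11]=0xF0 cont=1 payload=0x70=112: acc |= 112<<7 -> acc=14398 shift=14
  byte[12]=0x6A cont=0 payload=0x6A=106: acc |= 106<<14 -> acc=1751102 shift=21 [end]
Varint 5: bytes[10:13] = BE F0 6A -> value 1751102 (3 byte(s))

Answer: 8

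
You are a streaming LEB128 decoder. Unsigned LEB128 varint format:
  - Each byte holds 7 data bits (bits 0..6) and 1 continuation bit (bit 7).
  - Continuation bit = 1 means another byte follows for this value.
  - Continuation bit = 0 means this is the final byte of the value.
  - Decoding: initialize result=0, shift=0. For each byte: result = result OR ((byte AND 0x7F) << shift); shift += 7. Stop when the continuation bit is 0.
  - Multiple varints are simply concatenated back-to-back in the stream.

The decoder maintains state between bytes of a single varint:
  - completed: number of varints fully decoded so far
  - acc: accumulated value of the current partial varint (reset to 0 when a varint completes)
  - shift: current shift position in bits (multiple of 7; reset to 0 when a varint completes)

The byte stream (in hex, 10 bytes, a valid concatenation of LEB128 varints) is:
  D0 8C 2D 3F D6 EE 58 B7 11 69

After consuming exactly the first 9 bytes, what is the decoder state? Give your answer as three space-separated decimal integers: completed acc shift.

byte[0]=0xD0 cont=1 payload=0x50: acc |= 80<<0 -> completed=0 acc=80 shift=7
byte[1]=0x8C cont=1 payload=0x0C: acc |= 12<<7 -> completed=0 acc=1616 shift=14
byte[2]=0x2D cont=0 payload=0x2D: varint #1 complete (value=738896); reset -> completed=1 acc=0 shift=0
byte[3]=0x3F cont=0 payload=0x3F: varint #2 complete (value=63); reset -> completed=2 acc=0 shift=0
byte[4]=0xD6 cont=1 payload=0x56: acc |= 86<<0 -> completed=2 acc=86 shift=7
byte[5]=0xEE cont=1 payload=0x6E: acc |= 110<<7 -> completed=2 acc=14166 shift=14
byte[6]=0x58 cont=0 payload=0x58: varint #3 complete (value=1455958); reset -> completed=3 acc=0 shift=0
byte[7]=0xB7 cont=1 payload=0x37: acc |= 55<<0 -> completed=3 acc=55 shift=7
byte[8]=0x11 cont=0 payload=0x11: varint #4 complete (value=2231); reset -> completed=4 acc=0 shift=0

Answer: 4 0 0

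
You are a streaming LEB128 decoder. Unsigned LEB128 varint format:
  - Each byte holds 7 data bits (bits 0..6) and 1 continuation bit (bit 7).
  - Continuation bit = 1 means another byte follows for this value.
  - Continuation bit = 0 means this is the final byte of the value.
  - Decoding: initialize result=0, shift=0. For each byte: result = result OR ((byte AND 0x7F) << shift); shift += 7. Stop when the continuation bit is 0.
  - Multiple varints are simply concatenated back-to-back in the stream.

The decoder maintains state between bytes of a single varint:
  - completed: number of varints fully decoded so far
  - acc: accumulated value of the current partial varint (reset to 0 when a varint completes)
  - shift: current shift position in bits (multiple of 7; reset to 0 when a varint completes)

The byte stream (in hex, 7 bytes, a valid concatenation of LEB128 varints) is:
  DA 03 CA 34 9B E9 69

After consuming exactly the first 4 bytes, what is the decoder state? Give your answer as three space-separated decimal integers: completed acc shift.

byte[0]=0xDA cont=1 payload=0x5A: acc |= 90<<0 -> completed=0 acc=90 shift=7
byte[1]=0x03 cont=0 payload=0x03: varint #1 complete (value=474); reset -> completed=1 acc=0 shift=0
byte[2]=0xCA cont=1 payload=0x4A: acc |= 74<<0 -> completed=1 acc=74 shift=7
byte[3]=0x34 cont=0 payload=0x34: varint #2 complete (value=6730); reset -> completed=2 acc=0 shift=0

Answer: 2 0 0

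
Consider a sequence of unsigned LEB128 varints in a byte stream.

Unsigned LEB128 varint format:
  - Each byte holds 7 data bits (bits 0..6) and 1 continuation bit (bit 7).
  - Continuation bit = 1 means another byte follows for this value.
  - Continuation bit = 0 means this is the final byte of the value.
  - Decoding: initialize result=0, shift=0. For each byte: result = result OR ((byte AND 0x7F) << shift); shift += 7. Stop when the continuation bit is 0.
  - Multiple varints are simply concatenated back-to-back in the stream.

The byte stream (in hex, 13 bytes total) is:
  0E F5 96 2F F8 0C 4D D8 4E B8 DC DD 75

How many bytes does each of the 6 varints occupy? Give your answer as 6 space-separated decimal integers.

  byte[0]=0x0E cont=0 payload=0x0E=14: acc |= 14<<0 -> acc=14 shift=7 [end]
Varint 1: bytes[0:1] = 0E -> value 14 (1 byte(s))
  byte[1]=0xF5 cont=1 payload=0x75=117: acc |= 117<<0 -> acc=117 shift=7
  byte[2]=0x96 cont=1 payload=0x16=22: acc |= 22<<7 -> acc=2933 shift=14
  byte[3]=0x2F cont=0 payload=0x2F=47: acc |= 47<<14 -> acc=772981 shift=21 [end]
Varint 2: bytes[1:4] = F5 96 2F -> value 772981 (3 byte(s))
  byte[4]=0xF8 cont=1 payload=0x78=120: acc |= 120<<0 -> acc=120 shift=7
  byte[5]=0x0C cont=0 payload=0x0C=12: acc |= 12<<7 -> acc=1656 shift=14 [end]
Varint 3: bytes[4:6] = F8 0C -> value 1656 (2 byte(s))
  byte[6]=0x4D cont=0 payload=0x4D=77: acc |= 77<<0 -> acc=77 shift=7 [end]
Varint 4: bytes[6:7] = 4D -> value 77 (1 byte(s))
  byte[7]=0xD8 cont=1 payload=0x58=88: acc |= 88<<0 -> acc=88 shift=7
  byte[8]=0x4E cont=0 payload=0x4E=78: acc |= 78<<7 -> acc=10072 shift=14 [end]
Varint 5: bytes[7:9] = D8 4E -> value 10072 (2 byte(s))
  byte[9]=0xB8 cont=1 payload=0x38=56: acc |= 56<<0 -> acc=56 shift=7
  byte[10]=0xDC cont=1 payload=0x5C=92: acc |= 92<<7 -> acc=11832 shift=14
  byte[11]=0xDD cont=1 payload=0x5D=93: acc |= 93<<14 -> acc=1535544 shift=21
  byte[12]=0x75 cont=0 payload=0x75=117: acc |= 117<<21 -> acc=246902328 shift=28 [end]
Varint 6: bytes[9:13] = B8 DC DD 75 -> value 246902328 (4 byte(s))

Answer: 1 3 2 1 2 4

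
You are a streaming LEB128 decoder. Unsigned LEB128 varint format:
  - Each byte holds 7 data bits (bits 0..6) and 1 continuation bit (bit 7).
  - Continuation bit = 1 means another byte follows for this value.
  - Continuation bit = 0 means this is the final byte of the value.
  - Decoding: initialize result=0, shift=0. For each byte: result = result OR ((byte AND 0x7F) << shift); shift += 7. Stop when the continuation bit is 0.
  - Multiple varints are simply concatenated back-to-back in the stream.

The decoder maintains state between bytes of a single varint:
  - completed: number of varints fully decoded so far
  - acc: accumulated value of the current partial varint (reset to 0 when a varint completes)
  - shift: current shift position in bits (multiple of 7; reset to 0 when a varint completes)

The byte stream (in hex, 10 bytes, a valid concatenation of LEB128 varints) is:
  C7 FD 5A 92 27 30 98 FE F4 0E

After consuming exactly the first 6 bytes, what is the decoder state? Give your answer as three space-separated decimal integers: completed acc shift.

Answer: 3 0 0

Derivation:
byte[0]=0xC7 cont=1 payload=0x47: acc |= 71<<0 -> completed=0 acc=71 shift=7
byte[1]=0xFD cont=1 payload=0x7D: acc |= 125<<7 -> completed=0 acc=16071 shift=14
byte[2]=0x5A cont=0 payload=0x5A: varint #1 complete (value=1490631); reset -> completed=1 acc=0 shift=0
byte[3]=0x92 cont=1 payload=0x12: acc |= 18<<0 -> completed=1 acc=18 shift=7
byte[4]=0x27 cont=0 payload=0x27: varint #2 complete (value=5010); reset -> completed=2 acc=0 shift=0
byte[5]=0x30 cont=0 payload=0x30: varint #3 complete (value=48); reset -> completed=3 acc=0 shift=0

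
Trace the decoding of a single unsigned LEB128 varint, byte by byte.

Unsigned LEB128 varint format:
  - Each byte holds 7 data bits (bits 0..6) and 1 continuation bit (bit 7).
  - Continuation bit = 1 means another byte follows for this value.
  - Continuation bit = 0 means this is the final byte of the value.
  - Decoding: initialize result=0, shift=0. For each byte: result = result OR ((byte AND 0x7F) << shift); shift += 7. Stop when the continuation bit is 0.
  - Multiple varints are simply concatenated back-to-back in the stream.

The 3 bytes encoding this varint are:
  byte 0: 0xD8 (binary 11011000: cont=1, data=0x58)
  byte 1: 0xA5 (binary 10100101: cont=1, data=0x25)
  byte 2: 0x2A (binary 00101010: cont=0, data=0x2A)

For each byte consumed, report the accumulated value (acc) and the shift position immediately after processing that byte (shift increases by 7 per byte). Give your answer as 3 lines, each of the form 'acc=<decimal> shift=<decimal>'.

byte 0=0xD8: payload=0x58=88, contrib = 88<<0 = 88; acc -> 88, shift -> 7
byte 1=0xA5: payload=0x25=37, contrib = 37<<7 = 4736; acc -> 4824, shift -> 14
byte 2=0x2A: payload=0x2A=42, contrib = 42<<14 = 688128; acc -> 692952, shift -> 21

Answer: acc=88 shift=7
acc=4824 shift=14
acc=692952 shift=21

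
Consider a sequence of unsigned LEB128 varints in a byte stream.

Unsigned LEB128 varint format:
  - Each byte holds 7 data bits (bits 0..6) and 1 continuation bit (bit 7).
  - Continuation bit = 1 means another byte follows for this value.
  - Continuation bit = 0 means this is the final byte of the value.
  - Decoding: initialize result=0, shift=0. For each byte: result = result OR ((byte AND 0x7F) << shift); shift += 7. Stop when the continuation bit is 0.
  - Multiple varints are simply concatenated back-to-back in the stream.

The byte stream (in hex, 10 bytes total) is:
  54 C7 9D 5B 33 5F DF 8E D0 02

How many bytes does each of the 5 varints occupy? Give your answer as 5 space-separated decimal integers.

  byte[0]=0x54 cont=0 payload=0x54=84: acc |= 84<<0 -> acc=84 shift=7 [end]
Varint 1: bytes[0:1] = 54 -> value 84 (1 byte(s))
  byte[1]=0xC7 cont=1 payload=0x47=71: acc |= 71<<0 -> acc=71 shift=7
  byte[2]=0x9D cont=1 payload=0x1D=29: acc |= 29<<7 -> acc=3783 shift=14
  byte[3]=0x5B cont=0 payload=0x5B=91: acc |= 91<<14 -> acc=1494727 shift=21 [end]
Varint 2: bytes[1:4] = C7 9D 5B -> value 1494727 (3 byte(s))
  byte[4]=0x33 cont=0 payload=0x33=51: acc |= 51<<0 -> acc=51 shift=7 [end]
Varint 3: bytes[4:5] = 33 -> value 51 (1 byte(s))
  byte[5]=0x5F cont=0 payload=0x5F=95: acc |= 95<<0 -> acc=95 shift=7 [end]
Varint 4: bytes[5:6] = 5F -> value 95 (1 byte(s))
  byte[6]=0xDF cont=1 payload=0x5F=95: acc |= 95<<0 -> acc=95 shift=7
  byte[7]=0x8E cont=1 payload=0x0E=14: acc |= 14<<7 -> acc=1887 shift=14
  byte[8]=0xD0 cont=1 payload=0x50=80: acc |= 80<<14 -> acc=1312607 shift=21
  byte[9]=0x02 cont=0 payload=0x02=2: acc |= 2<<21 -> acc=5506911 shift=28 [end]
Varint 5: bytes[6:10] = DF 8E D0 02 -> value 5506911 (4 byte(s))

Answer: 1 3 1 1 4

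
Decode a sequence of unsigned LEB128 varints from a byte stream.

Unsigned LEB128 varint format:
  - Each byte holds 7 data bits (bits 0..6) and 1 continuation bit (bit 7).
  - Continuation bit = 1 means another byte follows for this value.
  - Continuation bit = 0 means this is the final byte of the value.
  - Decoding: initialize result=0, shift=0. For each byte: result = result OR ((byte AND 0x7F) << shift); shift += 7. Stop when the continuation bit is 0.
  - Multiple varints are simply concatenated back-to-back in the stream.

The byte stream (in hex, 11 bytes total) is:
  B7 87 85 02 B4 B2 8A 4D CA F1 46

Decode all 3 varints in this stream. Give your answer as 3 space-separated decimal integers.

Answer: 4277175 161650996 1161418

Derivation:
  byte[0]=0xB7 cont=1 payload=0x37=55: acc |= 55<<0 -> acc=55 shift=7
  byte[1]=0x87 cont=1 payload=0x07=7: acc |= 7<<7 -> acc=951 shift=14
  byte[2]=0x85 cont=1 payload=0x05=5: acc |= 5<<14 -> acc=82871 shift=21
  byte[3]=0x02 cont=0 payload=0x02=2: acc |= 2<<21 -> acc=4277175 shift=28 [end]
Varint 1: bytes[0:4] = B7 87 85 02 -> value 4277175 (4 byte(s))
  byte[4]=0xB4 cont=1 payload=0x34=52: acc |= 52<<0 -> acc=52 shift=7
  byte[5]=0xB2 cont=1 payload=0x32=50: acc |= 50<<7 -> acc=6452 shift=14
  byte[6]=0x8A cont=1 payload=0x0A=10: acc |= 10<<14 -> acc=170292 shift=21
  byte[7]=0x4D cont=0 payload=0x4D=77: acc |= 77<<21 -> acc=161650996 shift=28 [end]
Varint 2: bytes[4:8] = B4 B2 8A 4D -> value 161650996 (4 byte(s))
  byte[8]=0xCA cont=1 payload=0x4A=74: acc |= 74<<0 -> acc=74 shift=7
  byte[9]=0xF1 cont=1 payload=0x71=113: acc |= 113<<7 -> acc=14538 shift=14
  byte[10]=0x46 cont=0 payload=0x46=70: acc |= 70<<14 -> acc=1161418 shift=21 [end]
Varint 3: bytes[8:11] = CA F1 46 -> value 1161418 (3 byte(s))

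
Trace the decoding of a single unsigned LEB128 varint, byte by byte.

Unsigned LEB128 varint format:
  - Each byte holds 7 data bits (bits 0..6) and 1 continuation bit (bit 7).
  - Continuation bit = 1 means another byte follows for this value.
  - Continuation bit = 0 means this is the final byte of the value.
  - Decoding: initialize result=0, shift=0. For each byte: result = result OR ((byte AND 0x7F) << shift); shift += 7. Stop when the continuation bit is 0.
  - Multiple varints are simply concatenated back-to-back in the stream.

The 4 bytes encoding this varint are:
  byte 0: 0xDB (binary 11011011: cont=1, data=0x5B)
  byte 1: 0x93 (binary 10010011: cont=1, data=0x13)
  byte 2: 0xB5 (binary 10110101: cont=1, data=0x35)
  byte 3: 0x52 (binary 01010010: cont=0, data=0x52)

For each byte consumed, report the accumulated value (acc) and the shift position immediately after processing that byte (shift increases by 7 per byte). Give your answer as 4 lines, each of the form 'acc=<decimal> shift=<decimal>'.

Answer: acc=91 shift=7
acc=2523 shift=14
acc=870875 shift=21
acc=172837339 shift=28

Derivation:
byte 0=0xDB: payload=0x5B=91, contrib = 91<<0 = 91; acc -> 91, shift -> 7
byte 1=0x93: payload=0x13=19, contrib = 19<<7 = 2432; acc -> 2523, shift -> 14
byte 2=0xB5: payload=0x35=53, contrib = 53<<14 = 868352; acc -> 870875, shift -> 21
byte 3=0x52: payload=0x52=82, contrib = 82<<21 = 171966464; acc -> 172837339, shift -> 28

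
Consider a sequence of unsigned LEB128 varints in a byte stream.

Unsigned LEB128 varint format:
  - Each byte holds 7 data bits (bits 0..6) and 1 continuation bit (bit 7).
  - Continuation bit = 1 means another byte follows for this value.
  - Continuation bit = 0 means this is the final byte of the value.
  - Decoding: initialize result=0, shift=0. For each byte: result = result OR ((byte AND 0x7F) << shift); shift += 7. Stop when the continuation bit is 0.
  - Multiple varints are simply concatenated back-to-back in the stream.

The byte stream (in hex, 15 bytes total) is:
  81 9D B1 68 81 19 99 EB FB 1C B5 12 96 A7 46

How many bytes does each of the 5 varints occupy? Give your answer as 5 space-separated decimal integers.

Answer: 4 2 4 2 3

Derivation:
  byte[0]=0x81 cont=1 payload=0x01=1: acc |= 1<<0 -> acc=1 shift=7
  byte[1]=0x9D cont=1 payload=0x1D=29: acc |= 29<<7 -> acc=3713 shift=14
  byte[2]=0xB1 cont=1 payload=0x31=49: acc |= 49<<14 -> acc=806529 shift=21
  byte[3]=0x68 cont=0 payload=0x68=104: acc |= 104<<21 -> acc=218910337 shift=28 [end]
Varint 1: bytes[0:4] = 81 9D B1 68 -> value 218910337 (4 byte(s))
  byte[4]=0x81 cont=1 payload=0x01=1: acc |= 1<<0 -> acc=1 shift=7
  byte[5]=0x19 cont=0 payload=0x19=25: acc |= 25<<7 -> acc=3201 shift=14 [end]
Varint 2: bytes[4:6] = 81 19 -> value 3201 (2 byte(s))
  byte[6]=0x99 cont=1 payload=0x19=25: acc |= 25<<0 -> acc=25 shift=7
  byte[7]=0xEB cont=1 payload=0x6B=107: acc |= 107<<7 -> acc=13721 shift=14
  byte[8]=0xFB cont=1 payload=0x7B=123: acc |= 123<<14 -> acc=2028953 shift=21
  byte[9]=0x1C cont=0 payload=0x1C=28: acc |= 28<<21 -> acc=60749209 shift=28 [end]
Varint 3: bytes[6:10] = 99 EB FB 1C -> value 60749209 (4 byte(s))
  byte[10]=0xB5 cont=1 payload=0x35=53: acc |= 53<<0 -> acc=53 shift=7
  byte[11]=0x12 cont=0 payload=0x12=18: acc |= 18<<7 -> acc=2357 shift=14 [end]
Varint 4: bytes[10:12] = B5 12 -> value 2357 (2 byte(s))
  byte[12]=0x96 cont=1 payload=0x16=22: acc |= 22<<0 -> acc=22 shift=7
  byte[13]=0xA7 cont=1 payload=0x27=39: acc |= 39<<7 -> acc=5014 shift=14
  byte[14]=0x46 cont=0 payload=0x46=70: acc |= 70<<14 -> acc=1151894 shift=21 [end]
Varint 5: bytes[12:15] = 96 A7 46 -> value 1151894 (3 byte(s))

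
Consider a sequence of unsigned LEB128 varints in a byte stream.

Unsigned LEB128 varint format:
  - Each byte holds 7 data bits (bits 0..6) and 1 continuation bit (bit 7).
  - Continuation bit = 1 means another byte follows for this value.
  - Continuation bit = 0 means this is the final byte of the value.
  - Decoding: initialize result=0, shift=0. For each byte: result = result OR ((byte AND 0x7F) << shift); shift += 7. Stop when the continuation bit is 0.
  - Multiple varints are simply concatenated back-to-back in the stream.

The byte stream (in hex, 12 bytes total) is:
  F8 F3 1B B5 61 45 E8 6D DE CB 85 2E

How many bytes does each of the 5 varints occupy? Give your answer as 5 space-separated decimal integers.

Answer: 3 2 1 2 4

Derivation:
  byte[0]=0xF8 cont=1 payload=0x78=120: acc |= 120<<0 -> acc=120 shift=7
  byte[1]=0xF3 cont=1 payload=0x73=115: acc |= 115<<7 -> acc=14840 shift=14
  byte[2]=0x1B cont=0 payload=0x1B=27: acc |= 27<<14 -> acc=457208 shift=21 [end]
Varint 1: bytes[0:3] = F8 F3 1B -> value 457208 (3 byte(s))
  byte[3]=0xB5 cont=1 payload=0x35=53: acc |= 53<<0 -> acc=53 shift=7
  byte[4]=0x61 cont=0 payload=0x61=97: acc |= 97<<7 -> acc=12469 shift=14 [end]
Varint 2: bytes[3:5] = B5 61 -> value 12469 (2 byte(s))
  byte[5]=0x45 cont=0 payload=0x45=69: acc |= 69<<0 -> acc=69 shift=7 [end]
Varint 3: bytes[5:6] = 45 -> value 69 (1 byte(s))
  byte[6]=0xE8 cont=1 payload=0x68=104: acc |= 104<<0 -> acc=104 shift=7
  byte[7]=0x6D cont=0 payload=0x6D=109: acc |= 109<<7 -> acc=14056 shift=14 [end]
Varint 4: bytes[6:8] = E8 6D -> value 14056 (2 byte(s))
  byte[8]=0xDE cont=1 payload=0x5E=94: acc |= 94<<0 -> acc=94 shift=7
  byte[9]=0xCB cont=1 payload=0x4B=75: acc |= 75<<7 -> acc=9694 shift=14
  byte[10]=0x85 cont=1 payload=0x05=5: acc |= 5<<14 -> acc=91614 shift=21
  byte[11]=0x2E cont=0 payload=0x2E=46: acc |= 46<<21 -> acc=96560606 shift=28 [end]
Varint 5: bytes[8:12] = DE CB 85 2E -> value 96560606 (4 byte(s))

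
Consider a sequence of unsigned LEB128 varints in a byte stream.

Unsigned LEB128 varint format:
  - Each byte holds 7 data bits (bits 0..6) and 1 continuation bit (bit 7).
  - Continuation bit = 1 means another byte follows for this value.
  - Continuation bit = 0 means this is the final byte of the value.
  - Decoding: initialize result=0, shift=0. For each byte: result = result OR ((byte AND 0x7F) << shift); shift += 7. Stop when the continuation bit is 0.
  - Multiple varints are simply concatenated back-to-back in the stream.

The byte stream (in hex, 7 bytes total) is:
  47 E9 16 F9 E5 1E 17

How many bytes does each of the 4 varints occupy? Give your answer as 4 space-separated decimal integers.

Answer: 1 2 3 1

Derivation:
  byte[0]=0x47 cont=0 payload=0x47=71: acc |= 71<<0 -> acc=71 shift=7 [end]
Varint 1: bytes[0:1] = 47 -> value 71 (1 byte(s))
  byte[1]=0xE9 cont=1 payload=0x69=105: acc |= 105<<0 -> acc=105 shift=7
  byte[2]=0x16 cont=0 payload=0x16=22: acc |= 22<<7 -> acc=2921 shift=14 [end]
Varint 2: bytes[1:3] = E9 16 -> value 2921 (2 byte(s))
  byte[3]=0xF9 cont=1 payload=0x79=121: acc |= 121<<0 -> acc=121 shift=7
  byte[4]=0xE5 cont=1 payload=0x65=101: acc |= 101<<7 -> acc=13049 shift=14
  byte[5]=0x1E cont=0 payload=0x1E=30: acc |= 30<<14 -> acc=504569 shift=21 [end]
Varint 3: bytes[3:6] = F9 E5 1E -> value 504569 (3 byte(s))
  byte[6]=0x17 cont=0 payload=0x17=23: acc |= 23<<0 -> acc=23 shift=7 [end]
Varint 4: bytes[6:7] = 17 -> value 23 (1 byte(s))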